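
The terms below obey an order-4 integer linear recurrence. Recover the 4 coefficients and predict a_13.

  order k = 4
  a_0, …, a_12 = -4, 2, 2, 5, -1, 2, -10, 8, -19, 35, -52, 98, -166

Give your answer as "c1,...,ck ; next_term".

  a_4 = -1·5 + 1·2 + -1·2 + -1·-4 = -1
  a_5 = -1·-1 + 1·5 + -1·2 + -1·2 = 2
  a_6 = -1·2 + 1·-1 + -1·5 + -1·2 = -10
  a_7 = -1·-10 + 1·2 + -1·-1 + -1·5 = 8
  a_8 = -1·8 + 1·-10 + -1·2 + -1·-1 = -19
  a_9 = -1·-19 + 1·8 + -1·-10 + -1·2 = 35
  a_10 = -1·35 + 1·-19 + -1·8 + -1·-10 = -52
  a_11 = -1·-52 + 1·35 + -1·-19 + -1·8 = 98
  a_12 = -1·98 + 1·-52 + -1·35 + -1·-19 = -166
  a_13 = -1·-166 + 1·98 + -1·-52 + -1·35 = 281

-1,1,-1,-1 ; 281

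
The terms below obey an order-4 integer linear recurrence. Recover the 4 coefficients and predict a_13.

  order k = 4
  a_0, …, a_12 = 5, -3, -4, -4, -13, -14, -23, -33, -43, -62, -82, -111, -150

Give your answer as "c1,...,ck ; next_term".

  a_4 = 1·-4 + 1·-4 + 0·-3 + -1·5 = -13
  a_5 = 1·-13 + 1·-4 + 0·-4 + -1·-3 = -14
  a_6 = 1·-14 + 1·-13 + 0·-4 + -1·-4 = -23
  a_7 = 1·-23 + 1·-14 + 0·-13 + -1·-4 = -33
  a_8 = 1·-33 + 1·-23 + 0·-14 + -1·-13 = -43
  a_9 = 1·-43 + 1·-33 + 0·-23 + -1·-14 = -62
  a_10 = 1·-62 + 1·-43 + 0·-33 + -1·-23 = -82
  a_11 = 1·-82 + 1·-62 + 0·-43 + -1·-33 = -111
  a_12 = 1·-111 + 1·-82 + 0·-62 + -1·-43 = -150
  a_13 = 1·-150 + 1·-111 + 0·-82 + -1·-62 = -199

1,1,0,-1 ; -199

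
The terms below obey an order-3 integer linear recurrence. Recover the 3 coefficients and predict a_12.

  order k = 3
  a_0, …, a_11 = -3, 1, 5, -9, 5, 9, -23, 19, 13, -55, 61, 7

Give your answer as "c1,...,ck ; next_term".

  a_3 = -1·5 + -1·1 + 1·-3 = -9
  a_4 = -1·-9 + -1·5 + 1·1 = 5
  a_5 = -1·5 + -1·-9 + 1·5 = 9
  a_6 = -1·9 + -1·5 + 1·-9 = -23
  a_7 = -1·-23 + -1·9 + 1·5 = 19
  a_8 = -1·19 + -1·-23 + 1·9 = 13
  a_9 = -1·13 + -1·19 + 1·-23 = -55
  a_10 = -1·-55 + -1·13 + 1·19 = 61
  a_11 = -1·61 + -1·-55 + 1·13 = 7
  a_12 = -1·7 + -1·61 + 1·-55 = -123

-1,-1,1 ; -123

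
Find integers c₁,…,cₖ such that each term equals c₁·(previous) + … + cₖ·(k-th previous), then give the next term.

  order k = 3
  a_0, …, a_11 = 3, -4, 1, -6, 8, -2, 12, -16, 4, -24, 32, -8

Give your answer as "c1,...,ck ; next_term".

  a_3 = 0·1 + 0·-4 + -2·3 = -6
  a_4 = 0·-6 + 0·1 + -2·-4 = 8
  a_5 = 0·8 + 0·-6 + -2·1 = -2
  a_6 = 0·-2 + 0·8 + -2·-6 = 12
  a_7 = 0·12 + 0·-2 + -2·8 = -16
  a_8 = 0·-16 + 0·12 + -2·-2 = 4
  a_9 = 0·4 + 0·-16 + -2·12 = -24
  a_10 = 0·-24 + 0·4 + -2·-16 = 32
  a_11 = 0·32 + 0·-24 + -2·4 = -8
  a_12 = 0·-8 + 0·32 + -2·-24 = 48

0,0,-2 ; 48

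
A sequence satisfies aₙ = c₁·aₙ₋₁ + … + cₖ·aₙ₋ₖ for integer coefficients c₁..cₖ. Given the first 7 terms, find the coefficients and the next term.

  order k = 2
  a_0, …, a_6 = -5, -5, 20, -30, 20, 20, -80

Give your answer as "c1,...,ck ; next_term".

-2,-2 ; 120

  a_2 = -2·-5 + -2·-5 = 20
  a_3 = -2·20 + -2·-5 = -30
  a_4 = -2·-30 + -2·20 = 20
  a_5 = -2·20 + -2·-30 = 20
  a_6 = -2·20 + -2·20 = -80
  a_7 = -2·-80 + -2·20 = 120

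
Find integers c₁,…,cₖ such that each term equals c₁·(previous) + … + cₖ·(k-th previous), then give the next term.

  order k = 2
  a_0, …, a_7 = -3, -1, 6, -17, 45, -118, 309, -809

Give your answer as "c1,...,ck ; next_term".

  a_2 = -3·-1 + -1·-3 = 6
  a_3 = -3·6 + -1·-1 = -17
  a_4 = -3·-17 + -1·6 = 45
  a_5 = -3·45 + -1·-17 = -118
  a_6 = -3·-118 + -1·45 = 309
  a_7 = -3·309 + -1·-118 = -809
  a_8 = -3·-809 + -1·309 = 2118

-3,-1 ; 2118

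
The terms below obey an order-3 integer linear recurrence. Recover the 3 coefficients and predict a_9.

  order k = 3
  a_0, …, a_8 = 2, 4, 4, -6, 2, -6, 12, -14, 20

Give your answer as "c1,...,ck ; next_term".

  a_3 = -1·4 + 0·4 + -1·2 = -6
  a_4 = -1·-6 + 0·4 + -1·4 = 2
  a_5 = -1·2 + 0·-6 + -1·4 = -6
  a_6 = -1·-6 + 0·2 + -1·-6 = 12
  a_7 = -1·12 + 0·-6 + -1·2 = -14
  a_8 = -1·-14 + 0·12 + -1·-6 = 20
  a_9 = -1·20 + 0·-14 + -1·12 = -32

-1,0,-1 ; -32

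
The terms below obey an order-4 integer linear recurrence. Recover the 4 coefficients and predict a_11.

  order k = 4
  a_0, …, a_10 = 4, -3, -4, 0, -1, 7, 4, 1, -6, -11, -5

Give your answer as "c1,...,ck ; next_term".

  a_4 = 0·0 + 0·-4 + -1·-3 + -1·4 = -1
  a_5 = 0·-1 + 0·0 + -1·-4 + -1·-3 = 7
  a_6 = 0·7 + 0·-1 + -1·0 + -1·-4 = 4
  a_7 = 0·4 + 0·7 + -1·-1 + -1·0 = 1
  a_8 = 0·1 + 0·4 + -1·7 + -1·-1 = -6
  a_9 = 0·-6 + 0·1 + -1·4 + -1·7 = -11
  a_10 = 0·-11 + 0·-6 + -1·1 + -1·4 = -5
  a_11 = 0·-5 + 0·-11 + -1·-6 + -1·1 = 5

0,0,-1,-1 ; 5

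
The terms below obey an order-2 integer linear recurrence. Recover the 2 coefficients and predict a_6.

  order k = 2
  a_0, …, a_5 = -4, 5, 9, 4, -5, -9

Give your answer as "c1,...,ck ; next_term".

1,-1 ; -4

  a_2 = 1·5 + -1·-4 = 9
  a_3 = 1·9 + -1·5 = 4
  a_4 = 1·4 + -1·9 = -5
  a_5 = 1·-5 + -1·4 = -9
  a_6 = 1·-9 + -1·-5 = -4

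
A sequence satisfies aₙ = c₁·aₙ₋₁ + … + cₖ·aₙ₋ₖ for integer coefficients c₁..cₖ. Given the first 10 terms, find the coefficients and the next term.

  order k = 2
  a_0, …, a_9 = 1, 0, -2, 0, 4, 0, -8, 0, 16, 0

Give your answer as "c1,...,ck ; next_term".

  a_2 = 0·0 + -2·1 = -2
  a_3 = 0·-2 + -2·0 = 0
  a_4 = 0·0 + -2·-2 = 4
  a_5 = 0·4 + -2·0 = 0
  a_6 = 0·0 + -2·4 = -8
  a_7 = 0·-8 + -2·0 = 0
  a_8 = 0·0 + -2·-8 = 16
  a_9 = 0·16 + -2·0 = 0
  a_10 = 0·0 + -2·16 = -32

0,-2 ; -32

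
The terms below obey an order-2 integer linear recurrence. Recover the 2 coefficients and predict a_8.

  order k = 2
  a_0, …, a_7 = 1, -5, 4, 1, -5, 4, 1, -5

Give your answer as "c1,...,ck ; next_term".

-1,-1 ; 4

  a_2 = -1·-5 + -1·1 = 4
  a_3 = -1·4 + -1·-5 = 1
  a_4 = -1·1 + -1·4 = -5
  a_5 = -1·-5 + -1·1 = 4
  a_6 = -1·4 + -1·-5 = 1
  a_7 = -1·1 + -1·4 = -5
  a_8 = -1·-5 + -1·1 = 4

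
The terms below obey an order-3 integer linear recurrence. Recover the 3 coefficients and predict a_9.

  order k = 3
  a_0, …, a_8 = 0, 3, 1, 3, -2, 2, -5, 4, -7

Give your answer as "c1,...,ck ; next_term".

  a_3 = 0·1 + 1·3 + -1·0 = 3
  a_4 = 0·3 + 1·1 + -1·3 = -2
  a_5 = 0·-2 + 1·3 + -1·1 = 2
  a_6 = 0·2 + 1·-2 + -1·3 = -5
  a_7 = 0·-5 + 1·2 + -1·-2 = 4
  a_8 = 0·4 + 1·-5 + -1·2 = -7
  a_9 = 0·-7 + 1·4 + -1·-5 = 9

0,1,-1 ; 9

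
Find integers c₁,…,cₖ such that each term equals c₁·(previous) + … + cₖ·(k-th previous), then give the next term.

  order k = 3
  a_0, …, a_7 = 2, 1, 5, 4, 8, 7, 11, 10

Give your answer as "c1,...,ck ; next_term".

  a_3 = 1·5 + 1·1 + -1·2 = 4
  a_4 = 1·4 + 1·5 + -1·1 = 8
  a_5 = 1·8 + 1·4 + -1·5 = 7
  a_6 = 1·7 + 1·8 + -1·4 = 11
  a_7 = 1·11 + 1·7 + -1·8 = 10
  a_8 = 1·10 + 1·11 + -1·7 = 14

1,1,-1 ; 14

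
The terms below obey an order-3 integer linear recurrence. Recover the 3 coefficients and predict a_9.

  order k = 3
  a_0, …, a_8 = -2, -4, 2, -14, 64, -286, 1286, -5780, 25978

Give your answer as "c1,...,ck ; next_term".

-4,2,-1 ; -116758

  a_3 = -4·2 + 2·-4 + -1·-2 = -14
  a_4 = -4·-14 + 2·2 + -1·-4 = 64
  a_5 = -4·64 + 2·-14 + -1·2 = -286
  a_6 = -4·-286 + 2·64 + -1·-14 = 1286
  a_7 = -4·1286 + 2·-286 + -1·64 = -5780
  a_8 = -4·-5780 + 2·1286 + -1·-286 = 25978
  a_9 = -4·25978 + 2·-5780 + -1·1286 = -116758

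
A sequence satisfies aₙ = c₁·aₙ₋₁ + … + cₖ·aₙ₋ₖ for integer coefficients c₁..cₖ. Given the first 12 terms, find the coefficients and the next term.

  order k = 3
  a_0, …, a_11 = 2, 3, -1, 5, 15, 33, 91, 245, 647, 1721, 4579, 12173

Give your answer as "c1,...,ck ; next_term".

  a_3 = 2·-1 + 1·3 + 2·2 = 5
  a_4 = 2·5 + 1·-1 + 2·3 = 15
  a_5 = 2·15 + 1·5 + 2·-1 = 33
  a_6 = 2·33 + 1·15 + 2·5 = 91
  a_7 = 2·91 + 1·33 + 2·15 = 245
  a_8 = 2·245 + 1·91 + 2·33 = 647
  a_9 = 2·647 + 1·245 + 2·91 = 1721
  a_10 = 2·1721 + 1·647 + 2·245 = 4579
  a_11 = 2·4579 + 1·1721 + 2·647 = 12173
  a_12 = 2·12173 + 1·4579 + 2·1721 = 32367

2,1,2 ; 32367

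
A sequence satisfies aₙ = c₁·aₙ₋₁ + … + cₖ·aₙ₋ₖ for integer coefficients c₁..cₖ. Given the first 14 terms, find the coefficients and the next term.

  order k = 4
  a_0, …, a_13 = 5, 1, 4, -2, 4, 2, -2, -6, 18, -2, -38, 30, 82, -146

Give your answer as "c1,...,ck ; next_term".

  a_4 = -1·-2 + -2·4 + 0·1 + 2·5 = 4
  a_5 = -1·4 + -2·-2 + 0·4 + 2·1 = 2
  a_6 = -1·2 + -2·4 + 0·-2 + 2·4 = -2
  a_7 = -1·-2 + -2·2 + 0·4 + 2·-2 = -6
  a_8 = -1·-6 + -2·-2 + 0·2 + 2·4 = 18
  a_9 = -1·18 + -2·-6 + 0·-2 + 2·2 = -2
  a_10 = -1·-2 + -2·18 + 0·-6 + 2·-2 = -38
  a_11 = -1·-38 + -2·-2 + 0·18 + 2·-6 = 30
  a_12 = -1·30 + -2·-38 + 0·-2 + 2·18 = 82
  a_13 = -1·82 + -2·30 + 0·-38 + 2·-2 = -146
  a_14 = -1·-146 + -2·82 + 0·30 + 2·-38 = -94

-1,-2,0,2 ; -94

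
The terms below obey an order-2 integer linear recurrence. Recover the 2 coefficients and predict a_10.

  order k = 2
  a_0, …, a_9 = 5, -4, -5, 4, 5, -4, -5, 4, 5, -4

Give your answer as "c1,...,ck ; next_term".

  a_2 = 0·-4 + -1·5 = -5
  a_3 = 0·-5 + -1·-4 = 4
  a_4 = 0·4 + -1·-5 = 5
  a_5 = 0·5 + -1·4 = -4
  a_6 = 0·-4 + -1·5 = -5
  a_7 = 0·-5 + -1·-4 = 4
  a_8 = 0·4 + -1·-5 = 5
  a_9 = 0·5 + -1·4 = -4
  a_10 = 0·-4 + -1·5 = -5

0,-1 ; -5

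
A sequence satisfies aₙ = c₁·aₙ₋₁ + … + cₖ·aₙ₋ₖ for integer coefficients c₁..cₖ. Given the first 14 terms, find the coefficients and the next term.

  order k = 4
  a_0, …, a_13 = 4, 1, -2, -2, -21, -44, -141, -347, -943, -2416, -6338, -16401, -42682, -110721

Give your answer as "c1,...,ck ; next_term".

2,3,-3,-2 ; -287609

  a_4 = 2·-2 + 3·-2 + -3·1 + -2·4 = -21
  a_5 = 2·-21 + 3·-2 + -3·-2 + -2·1 = -44
  a_6 = 2·-44 + 3·-21 + -3·-2 + -2·-2 = -141
  a_7 = 2·-141 + 3·-44 + -3·-21 + -2·-2 = -347
  a_8 = 2·-347 + 3·-141 + -3·-44 + -2·-21 = -943
  a_9 = 2·-943 + 3·-347 + -3·-141 + -2·-44 = -2416
  a_10 = 2·-2416 + 3·-943 + -3·-347 + -2·-141 = -6338
  a_11 = 2·-6338 + 3·-2416 + -3·-943 + -2·-347 = -16401
  a_12 = 2·-16401 + 3·-6338 + -3·-2416 + -2·-943 = -42682
  a_13 = 2·-42682 + 3·-16401 + -3·-6338 + -2·-2416 = -110721
  a_14 = 2·-110721 + 3·-42682 + -3·-16401 + -2·-6338 = -287609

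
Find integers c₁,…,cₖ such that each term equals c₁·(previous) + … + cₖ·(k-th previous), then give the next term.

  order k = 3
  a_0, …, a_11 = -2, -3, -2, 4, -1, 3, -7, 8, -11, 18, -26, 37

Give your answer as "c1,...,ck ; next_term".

-1,0,-1 ; -55

  a_3 = -1·-2 + 0·-3 + -1·-2 = 4
  a_4 = -1·4 + 0·-2 + -1·-3 = -1
  a_5 = -1·-1 + 0·4 + -1·-2 = 3
  a_6 = -1·3 + 0·-1 + -1·4 = -7
  a_7 = -1·-7 + 0·3 + -1·-1 = 8
  a_8 = -1·8 + 0·-7 + -1·3 = -11
  a_9 = -1·-11 + 0·8 + -1·-7 = 18
  a_10 = -1·18 + 0·-11 + -1·8 = -26
  a_11 = -1·-26 + 0·18 + -1·-11 = 37
  a_12 = -1·37 + 0·-26 + -1·18 = -55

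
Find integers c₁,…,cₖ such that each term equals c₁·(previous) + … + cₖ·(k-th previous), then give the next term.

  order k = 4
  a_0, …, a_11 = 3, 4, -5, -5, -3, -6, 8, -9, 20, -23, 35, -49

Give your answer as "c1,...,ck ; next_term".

-1,1,0,-1 ; 64

  a_4 = -1·-5 + 1·-5 + 0·4 + -1·3 = -3
  a_5 = -1·-3 + 1·-5 + 0·-5 + -1·4 = -6
  a_6 = -1·-6 + 1·-3 + 0·-5 + -1·-5 = 8
  a_7 = -1·8 + 1·-6 + 0·-3 + -1·-5 = -9
  a_8 = -1·-9 + 1·8 + 0·-6 + -1·-3 = 20
  a_9 = -1·20 + 1·-9 + 0·8 + -1·-6 = -23
  a_10 = -1·-23 + 1·20 + 0·-9 + -1·8 = 35
  a_11 = -1·35 + 1·-23 + 0·20 + -1·-9 = -49
  a_12 = -1·-49 + 1·35 + 0·-23 + -1·20 = 64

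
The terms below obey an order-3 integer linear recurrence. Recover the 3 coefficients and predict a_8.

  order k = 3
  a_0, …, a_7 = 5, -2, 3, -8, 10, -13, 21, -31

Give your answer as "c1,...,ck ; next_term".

-1,0,-1 ; 44

  a_3 = -1·3 + 0·-2 + -1·5 = -8
  a_4 = -1·-8 + 0·3 + -1·-2 = 10
  a_5 = -1·10 + 0·-8 + -1·3 = -13
  a_6 = -1·-13 + 0·10 + -1·-8 = 21
  a_7 = -1·21 + 0·-13 + -1·10 = -31
  a_8 = -1·-31 + 0·21 + -1·-13 = 44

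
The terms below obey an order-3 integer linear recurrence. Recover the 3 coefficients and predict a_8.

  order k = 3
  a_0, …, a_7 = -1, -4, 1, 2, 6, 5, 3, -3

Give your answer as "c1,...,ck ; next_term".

1,0,-1 ; -8

  a_3 = 1·1 + 0·-4 + -1·-1 = 2
  a_4 = 1·2 + 0·1 + -1·-4 = 6
  a_5 = 1·6 + 0·2 + -1·1 = 5
  a_6 = 1·5 + 0·6 + -1·2 = 3
  a_7 = 1·3 + 0·5 + -1·6 = -3
  a_8 = 1·-3 + 0·3 + -1·5 = -8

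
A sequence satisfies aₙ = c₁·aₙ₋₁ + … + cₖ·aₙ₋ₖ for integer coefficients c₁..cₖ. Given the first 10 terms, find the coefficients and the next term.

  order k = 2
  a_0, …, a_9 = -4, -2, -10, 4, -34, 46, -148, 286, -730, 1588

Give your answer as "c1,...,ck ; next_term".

  a_2 = -1·-2 + 3·-4 = -10
  a_3 = -1·-10 + 3·-2 = 4
  a_4 = -1·4 + 3·-10 = -34
  a_5 = -1·-34 + 3·4 = 46
  a_6 = -1·46 + 3·-34 = -148
  a_7 = -1·-148 + 3·46 = 286
  a_8 = -1·286 + 3·-148 = -730
  a_9 = -1·-730 + 3·286 = 1588
  a_10 = -1·1588 + 3·-730 = -3778

-1,3 ; -3778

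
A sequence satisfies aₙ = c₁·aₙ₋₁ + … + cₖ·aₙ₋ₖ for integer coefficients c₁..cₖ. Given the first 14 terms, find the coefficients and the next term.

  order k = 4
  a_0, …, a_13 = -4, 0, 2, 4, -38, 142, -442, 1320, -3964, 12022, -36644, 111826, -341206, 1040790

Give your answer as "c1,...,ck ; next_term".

  a_4 = -4·4 + -3·2 + 1·0 + 4·-4 = -38
  a_5 = -4·-38 + -3·4 + 1·2 + 4·0 = 142
  a_6 = -4·142 + -3·-38 + 1·4 + 4·2 = -442
  a_7 = -4·-442 + -3·142 + 1·-38 + 4·4 = 1320
  a_8 = -4·1320 + -3·-442 + 1·142 + 4·-38 = -3964
  a_9 = -4·-3964 + -3·1320 + 1·-442 + 4·142 = 12022
  a_10 = -4·12022 + -3·-3964 + 1·1320 + 4·-442 = -36644
  a_11 = -4·-36644 + -3·12022 + 1·-3964 + 4·1320 = 111826
  a_12 = -4·111826 + -3·-36644 + 1·12022 + 4·-3964 = -341206
  a_13 = -4·-341206 + -3·111826 + 1·-36644 + 4·12022 = 1040790
  a_14 = -4·1040790 + -3·-341206 + 1·111826 + 4·-36644 = -3174292

-4,-3,1,4 ; -3174292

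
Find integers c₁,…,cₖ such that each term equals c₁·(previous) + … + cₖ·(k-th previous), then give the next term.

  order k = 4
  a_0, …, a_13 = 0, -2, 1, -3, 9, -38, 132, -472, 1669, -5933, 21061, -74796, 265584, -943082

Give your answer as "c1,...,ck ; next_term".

-3,2,1,3 ; 3348801

  a_4 = -3·-3 + 2·1 + 1·-2 + 3·0 = 9
  a_5 = -3·9 + 2·-3 + 1·1 + 3·-2 = -38
  a_6 = -3·-38 + 2·9 + 1·-3 + 3·1 = 132
  a_7 = -3·132 + 2·-38 + 1·9 + 3·-3 = -472
  a_8 = -3·-472 + 2·132 + 1·-38 + 3·9 = 1669
  a_9 = -3·1669 + 2·-472 + 1·132 + 3·-38 = -5933
  a_10 = -3·-5933 + 2·1669 + 1·-472 + 3·132 = 21061
  a_11 = -3·21061 + 2·-5933 + 1·1669 + 3·-472 = -74796
  a_12 = -3·-74796 + 2·21061 + 1·-5933 + 3·1669 = 265584
  a_13 = -3·265584 + 2·-74796 + 1·21061 + 3·-5933 = -943082
  a_14 = -3·-943082 + 2·265584 + 1·-74796 + 3·21061 = 3348801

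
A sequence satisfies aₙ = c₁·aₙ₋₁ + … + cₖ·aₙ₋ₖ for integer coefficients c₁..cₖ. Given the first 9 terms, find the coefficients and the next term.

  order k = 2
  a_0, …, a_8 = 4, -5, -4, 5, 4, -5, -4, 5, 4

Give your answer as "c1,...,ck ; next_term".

0,-1 ; -5

  a_2 = 0·-5 + -1·4 = -4
  a_3 = 0·-4 + -1·-5 = 5
  a_4 = 0·5 + -1·-4 = 4
  a_5 = 0·4 + -1·5 = -5
  a_6 = 0·-5 + -1·4 = -4
  a_7 = 0·-4 + -1·-5 = 5
  a_8 = 0·5 + -1·-4 = 4
  a_9 = 0·4 + -1·5 = -5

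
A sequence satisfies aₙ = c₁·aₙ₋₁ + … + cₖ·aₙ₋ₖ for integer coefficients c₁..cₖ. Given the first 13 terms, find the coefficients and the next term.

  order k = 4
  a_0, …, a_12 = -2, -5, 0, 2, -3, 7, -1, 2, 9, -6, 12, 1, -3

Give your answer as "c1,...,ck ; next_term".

0,1,1,-1 ; 19

  a_4 = 0·2 + 1·0 + 1·-5 + -1·-2 = -3
  a_5 = 0·-3 + 1·2 + 1·0 + -1·-5 = 7
  a_6 = 0·7 + 1·-3 + 1·2 + -1·0 = -1
  a_7 = 0·-1 + 1·7 + 1·-3 + -1·2 = 2
  a_8 = 0·2 + 1·-1 + 1·7 + -1·-3 = 9
  a_9 = 0·9 + 1·2 + 1·-1 + -1·7 = -6
  a_10 = 0·-6 + 1·9 + 1·2 + -1·-1 = 12
  a_11 = 0·12 + 1·-6 + 1·9 + -1·2 = 1
  a_12 = 0·1 + 1·12 + 1·-6 + -1·9 = -3
  a_13 = 0·-3 + 1·1 + 1·12 + -1·-6 = 19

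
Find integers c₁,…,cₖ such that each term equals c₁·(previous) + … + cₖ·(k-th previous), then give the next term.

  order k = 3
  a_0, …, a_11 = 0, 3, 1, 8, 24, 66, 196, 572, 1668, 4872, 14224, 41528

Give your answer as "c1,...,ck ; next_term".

  a_3 = 2·1 + 2·3 + 2·0 = 8
  a_4 = 2·8 + 2·1 + 2·3 = 24
  a_5 = 2·24 + 2·8 + 2·1 = 66
  a_6 = 2·66 + 2·24 + 2·8 = 196
  a_7 = 2·196 + 2·66 + 2·24 = 572
  a_8 = 2·572 + 2·196 + 2·66 = 1668
  a_9 = 2·1668 + 2·572 + 2·196 = 4872
  a_10 = 2·4872 + 2·1668 + 2·572 = 14224
  a_11 = 2·14224 + 2·4872 + 2·1668 = 41528
  a_12 = 2·41528 + 2·14224 + 2·4872 = 121248

2,2,2 ; 121248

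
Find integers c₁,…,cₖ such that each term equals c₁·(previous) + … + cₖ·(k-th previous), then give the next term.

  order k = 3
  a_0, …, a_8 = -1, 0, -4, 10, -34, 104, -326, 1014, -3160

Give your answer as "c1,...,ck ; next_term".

  a_3 = -3·-4 + 1·0 + 2·-1 = 10
  a_4 = -3·10 + 1·-4 + 2·0 = -34
  a_5 = -3·-34 + 1·10 + 2·-4 = 104
  a_6 = -3·104 + 1·-34 + 2·10 = -326
  a_7 = -3·-326 + 1·104 + 2·-34 = 1014
  a_8 = -3·1014 + 1·-326 + 2·104 = -3160
  a_9 = -3·-3160 + 1·1014 + 2·-326 = 9842

-3,1,2 ; 9842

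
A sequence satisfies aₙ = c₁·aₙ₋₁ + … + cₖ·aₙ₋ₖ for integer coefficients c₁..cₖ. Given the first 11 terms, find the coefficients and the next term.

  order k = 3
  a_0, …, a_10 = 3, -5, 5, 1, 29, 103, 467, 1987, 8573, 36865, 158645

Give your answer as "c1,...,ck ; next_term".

4,2,-3 ; 682591

  a_3 = 4·5 + 2·-5 + -3·3 = 1
  a_4 = 4·1 + 2·5 + -3·-5 = 29
  a_5 = 4·29 + 2·1 + -3·5 = 103
  a_6 = 4·103 + 2·29 + -3·1 = 467
  a_7 = 4·467 + 2·103 + -3·29 = 1987
  a_8 = 4·1987 + 2·467 + -3·103 = 8573
  a_9 = 4·8573 + 2·1987 + -3·467 = 36865
  a_10 = 4·36865 + 2·8573 + -3·1987 = 158645
  a_11 = 4·158645 + 2·36865 + -3·8573 = 682591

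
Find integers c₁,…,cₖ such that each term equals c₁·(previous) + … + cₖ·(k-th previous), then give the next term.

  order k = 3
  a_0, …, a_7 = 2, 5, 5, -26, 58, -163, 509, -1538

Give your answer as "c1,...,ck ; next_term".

-3,-1,-3 ; 4594

  a_3 = -3·5 + -1·5 + -3·2 = -26
  a_4 = -3·-26 + -1·5 + -3·5 = 58
  a_5 = -3·58 + -1·-26 + -3·5 = -163
  a_6 = -3·-163 + -1·58 + -3·-26 = 509
  a_7 = -3·509 + -1·-163 + -3·58 = -1538
  a_8 = -3·-1538 + -1·509 + -3·-163 = 4594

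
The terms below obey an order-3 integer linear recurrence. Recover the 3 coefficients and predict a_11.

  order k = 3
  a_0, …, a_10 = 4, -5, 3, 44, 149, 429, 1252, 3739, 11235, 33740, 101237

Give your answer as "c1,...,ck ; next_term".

4,-4,3 ; 303693

  a_3 = 4·3 + -4·-5 + 3·4 = 44
  a_4 = 4·44 + -4·3 + 3·-5 = 149
  a_5 = 4·149 + -4·44 + 3·3 = 429
  a_6 = 4·429 + -4·149 + 3·44 = 1252
  a_7 = 4·1252 + -4·429 + 3·149 = 3739
  a_8 = 4·3739 + -4·1252 + 3·429 = 11235
  a_9 = 4·11235 + -4·3739 + 3·1252 = 33740
  a_10 = 4·33740 + -4·11235 + 3·3739 = 101237
  a_11 = 4·101237 + -4·33740 + 3·11235 = 303693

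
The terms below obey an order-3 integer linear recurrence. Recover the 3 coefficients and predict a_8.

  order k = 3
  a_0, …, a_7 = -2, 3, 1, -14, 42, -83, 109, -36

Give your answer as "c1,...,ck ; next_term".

-3,-3,1 ; -302

  a_3 = -3·1 + -3·3 + 1·-2 = -14
  a_4 = -3·-14 + -3·1 + 1·3 = 42
  a_5 = -3·42 + -3·-14 + 1·1 = -83
  a_6 = -3·-83 + -3·42 + 1·-14 = 109
  a_7 = -3·109 + -3·-83 + 1·42 = -36
  a_8 = -3·-36 + -3·109 + 1·-83 = -302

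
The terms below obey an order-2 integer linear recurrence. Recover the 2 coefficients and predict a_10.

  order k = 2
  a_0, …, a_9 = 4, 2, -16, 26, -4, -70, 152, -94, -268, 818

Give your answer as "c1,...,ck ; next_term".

  a_2 = -2·2 + -3·4 = -16
  a_3 = -2·-16 + -3·2 = 26
  a_4 = -2·26 + -3·-16 = -4
  a_5 = -2·-4 + -3·26 = -70
  a_6 = -2·-70 + -3·-4 = 152
  a_7 = -2·152 + -3·-70 = -94
  a_8 = -2·-94 + -3·152 = -268
  a_9 = -2·-268 + -3·-94 = 818
  a_10 = -2·818 + -3·-268 = -832

-2,-3 ; -832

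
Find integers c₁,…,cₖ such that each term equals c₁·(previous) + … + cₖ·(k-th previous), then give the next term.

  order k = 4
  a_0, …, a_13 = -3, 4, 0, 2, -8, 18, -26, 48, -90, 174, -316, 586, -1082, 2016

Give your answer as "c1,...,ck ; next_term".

-1,1,0,2 ; -3730

  a_4 = -1·2 + 1·0 + 0·4 + 2·-3 = -8
  a_5 = -1·-8 + 1·2 + 0·0 + 2·4 = 18
  a_6 = -1·18 + 1·-8 + 0·2 + 2·0 = -26
  a_7 = -1·-26 + 1·18 + 0·-8 + 2·2 = 48
  a_8 = -1·48 + 1·-26 + 0·18 + 2·-8 = -90
  a_9 = -1·-90 + 1·48 + 0·-26 + 2·18 = 174
  a_10 = -1·174 + 1·-90 + 0·48 + 2·-26 = -316
  a_11 = -1·-316 + 1·174 + 0·-90 + 2·48 = 586
  a_12 = -1·586 + 1·-316 + 0·174 + 2·-90 = -1082
  a_13 = -1·-1082 + 1·586 + 0·-316 + 2·174 = 2016
  a_14 = -1·2016 + 1·-1082 + 0·586 + 2·-316 = -3730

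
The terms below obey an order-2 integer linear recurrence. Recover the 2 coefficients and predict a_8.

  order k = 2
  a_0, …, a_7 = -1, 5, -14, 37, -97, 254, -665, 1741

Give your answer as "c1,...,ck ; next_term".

  a_2 = -3·5 + -1·-1 = -14
  a_3 = -3·-14 + -1·5 = 37
  a_4 = -3·37 + -1·-14 = -97
  a_5 = -3·-97 + -1·37 = 254
  a_6 = -3·254 + -1·-97 = -665
  a_7 = -3·-665 + -1·254 = 1741
  a_8 = -3·1741 + -1·-665 = -4558

-3,-1 ; -4558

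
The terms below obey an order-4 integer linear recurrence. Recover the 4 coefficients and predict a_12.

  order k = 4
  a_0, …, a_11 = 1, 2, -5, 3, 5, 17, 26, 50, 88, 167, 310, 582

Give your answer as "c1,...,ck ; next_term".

  a_4 = 2·3 + 0·-5 + -1·2 + 1·1 = 5
  a_5 = 2·5 + 0·3 + -1·-5 + 1·2 = 17
  a_6 = 2·17 + 0·5 + -1·3 + 1·-5 = 26
  a_7 = 2·26 + 0·17 + -1·5 + 1·3 = 50
  a_8 = 2·50 + 0·26 + -1·17 + 1·5 = 88
  a_9 = 2·88 + 0·50 + -1·26 + 1·17 = 167
  a_10 = 2·167 + 0·88 + -1·50 + 1·26 = 310
  a_11 = 2·310 + 0·167 + -1·88 + 1·50 = 582
  a_12 = 2·582 + 0·310 + -1·167 + 1·88 = 1085

2,0,-1,1 ; 1085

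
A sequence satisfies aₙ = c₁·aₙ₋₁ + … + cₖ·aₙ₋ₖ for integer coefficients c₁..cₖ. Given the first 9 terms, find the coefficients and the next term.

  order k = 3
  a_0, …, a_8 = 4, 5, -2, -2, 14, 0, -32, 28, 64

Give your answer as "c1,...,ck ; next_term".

  a_3 = 0·-2 + -2·5 + 2·4 = -2
  a_4 = 0·-2 + -2·-2 + 2·5 = 14
  a_5 = 0·14 + -2·-2 + 2·-2 = 0
  a_6 = 0·0 + -2·14 + 2·-2 = -32
  a_7 = 0·-32 + -2·0 + 2·14 = 28
  a_8 = 0·28 + -2·-32 + 2·0 = 64
  a_9 = 0·64 + -2·28 + 2·-32 = -120

0,-2,2 ; -120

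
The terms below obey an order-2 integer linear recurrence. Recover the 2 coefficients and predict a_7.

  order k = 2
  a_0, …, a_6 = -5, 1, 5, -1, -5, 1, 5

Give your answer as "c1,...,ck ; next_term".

0,-1 ; -1

  a_2 = 0·1 + -1·-5 = 5
  a_3 = 0·5 + -1·1 = -1
  a_4 = 0·-1 + -1·5 = -5
  a_5 = 0·-5 + -1·-1 = 1
  a_6 = 0·1 + -1·-5 = 5
  a_7 = 0·5 + -1·1 = -1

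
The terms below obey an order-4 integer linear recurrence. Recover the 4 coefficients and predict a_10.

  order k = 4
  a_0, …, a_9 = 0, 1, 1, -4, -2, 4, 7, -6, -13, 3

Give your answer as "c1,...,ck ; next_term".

  a_4 = 0·-4 + -1·1 + -1·1 + 1·0 = -2
  a_5 = 0·-2 + -1·-4 + -1·1 + 1·1 = 4
  a_6 = 0·4 + -1·-2 + -1·-4 + 1·1 = 7
  a_7 = 0·7 + -1·4 + -1·-2 + 1·-4 = -6
  a_8 = 0·-6 + -1·7 + -1·4 + 1·-2 = -13
  a_9 = 0·-13 + -1·-6 + -1·7 + 1·4 = 3
  a_10 = 0·3 + -1·-13 + -1·-6 + 1·7 = 26

0,-1,-1,1 ; 26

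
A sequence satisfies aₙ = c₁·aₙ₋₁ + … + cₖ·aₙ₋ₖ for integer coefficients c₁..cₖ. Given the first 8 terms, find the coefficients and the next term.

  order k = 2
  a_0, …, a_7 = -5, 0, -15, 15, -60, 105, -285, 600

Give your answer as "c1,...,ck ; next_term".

-1,3 ; -1455

  a_2 = -1·0 + 3·-5 = -15
  a_3 = -1·-15 + 3·0 = 15
  a_4 = -1·15 + 3·-15 = -60
  a_5 = -1·-60 + 3·15 = 105
  a_6 = -1·105 + 3·-60 = -285
  a_7 = -1·-285 + 3·105 = 600
  a_8 = -1·600 + 3·-285 = -1455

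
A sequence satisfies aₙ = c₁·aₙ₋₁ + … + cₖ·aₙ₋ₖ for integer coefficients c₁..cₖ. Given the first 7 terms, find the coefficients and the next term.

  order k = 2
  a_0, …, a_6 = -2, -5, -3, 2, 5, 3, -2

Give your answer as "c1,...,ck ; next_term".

1,-1 ; -5

  a_2 = 1·-5 + -1·-2 = -3
  a_3 = 1·-3 + -1·-5 = 2
  a_4 = 1·2 + -1·-3 = 5
  a_5 = 1·5 + -1·2 = 3
  a_6 = 1·3 + -1·5 = -2
  a_7 = 1·-2 + -1·3 = -5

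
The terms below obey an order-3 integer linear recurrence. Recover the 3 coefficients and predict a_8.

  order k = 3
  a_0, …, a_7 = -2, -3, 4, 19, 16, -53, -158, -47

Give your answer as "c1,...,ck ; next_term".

  a_3 = 1·4 + -3·-3 + -3·-2 = 19
  a_4 = 1·19 + -3·4 + -3·-3 = 16
  a_5 = 1·16 + -3·19 + -3·4 = -53
  a_6 = 1·-53 + -3·16 + -3·19 = -158
  a_7 = 1·-158 + -3·-53 + -3·16 = -47
  a_8 = 1·-47 + -3·-158 + -3·-53 = 586

1,-3,-3 ; 586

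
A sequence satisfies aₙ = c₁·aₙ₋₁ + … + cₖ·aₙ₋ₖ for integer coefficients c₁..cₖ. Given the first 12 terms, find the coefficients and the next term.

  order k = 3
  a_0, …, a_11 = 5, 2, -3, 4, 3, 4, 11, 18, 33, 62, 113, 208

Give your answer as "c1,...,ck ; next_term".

1,1,1 ; 383

  a_3 = 1·-3 + 1·2 + 1·5 = 4
  a_4 = 1·4 + 1·-3 + 1·2 = 3
  a_5 = 1·3 + 1·4 + 1·-3 = 4
  a_6 = 1·4 + 1·3 + 1·4 = 11
  a_7 = 1·11 + 1·4 + 1·3 = 18
  a_8 = 1·18 + 1·11 + 1·4 = 33
  a_9 = 1·33 + 1·18 + 1·11 = 62
  a_10 = 1·62 + 1·33 + 1·18 = 113
  a_11 = 1·113 + 1·62 + 1·33 = 208
  a_12 = 1·208 + 1·113 + 1·62 = 383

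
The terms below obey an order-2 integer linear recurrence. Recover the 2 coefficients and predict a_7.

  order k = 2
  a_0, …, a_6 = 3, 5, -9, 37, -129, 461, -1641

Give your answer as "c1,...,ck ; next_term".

-3,2 ; 5845

  a_2 = -3·5 + 2·3 = -9
  a_3 = -3·-9 + 2·5 = 37
  a_4 = -3·37 + 2·-9 = -129
  a_5 = -3·-129 + 2·37 = 461
  a_6 = -3·461 + 2·-129 = -1641
  a_7 = -3·-1641 + 2·461 = 5845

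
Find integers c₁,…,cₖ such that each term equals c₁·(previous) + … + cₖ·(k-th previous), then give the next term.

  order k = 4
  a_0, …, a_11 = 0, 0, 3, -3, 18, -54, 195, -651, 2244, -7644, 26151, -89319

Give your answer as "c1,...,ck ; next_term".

  a_4 = -2·-3 + 4·3 + -2·0 + 3·0 = 18
  a_5 = -2·18 + 4·-3 + -2·3 + 3·0 = -54
  a_6 = -2·-54 + 4·18 + -2·-3 + 3·3 = 195
  a_7 = -2·195 + 4·-54 + -2·18 + 3·-3 = -651
  a_8 = -2·-651 + 4·195 + -2·-54 + 3·18 = 2244
  a_9 = -2·2244 + 4·-651 + -2·195 + 3·-54 = -7644
  a_10 = -2·-7644 + 4·2244 + -2·-651 + 3·195 = 26151
  a_11 = -2·26151 + 4·-7644 + -2·2244 + 3·-651 = -89319
  a_12 = -2·-89319 + 4·26151 + -2·-7644 + 3·2244 = 305262

-2,4,-2,3 ; 305262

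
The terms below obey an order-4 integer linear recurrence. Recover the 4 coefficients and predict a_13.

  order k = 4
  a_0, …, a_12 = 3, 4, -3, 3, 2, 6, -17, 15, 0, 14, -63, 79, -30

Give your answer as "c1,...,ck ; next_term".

  a_4 = -1·3 + -1·-3 + -1·4 + 2·3 = 2
  a_5 = -1·2 + -1·3 + -1·-3 + 2·4 = 6
  a_6 = -1·6 + -1·2 + -1·3 + 2·-3 = -17
  a_7 = -1·-17 + -1·6 + -1·2 + 2·3 = 15
  a_8 = -1·15 + -1·-17 + -1·6 + 2·2 = 0
  a_9 = -1·0 + -1·15 + -1·-17 + 2·6 = 14
  a_10 = -1·14 + -1·0 + -1·15 + 2·-17 = -63
  a_11 = -1·-63 + -1·14 + -1·0 + 2·15 = 79
  a_12 = -1·79 + -1·-63 + -1·14 + 2·0 = -30
  a_13 = -1·-30 + -1·79 + -1·-63 + 2·14 = 42

-1,-1,-1,2 ; 42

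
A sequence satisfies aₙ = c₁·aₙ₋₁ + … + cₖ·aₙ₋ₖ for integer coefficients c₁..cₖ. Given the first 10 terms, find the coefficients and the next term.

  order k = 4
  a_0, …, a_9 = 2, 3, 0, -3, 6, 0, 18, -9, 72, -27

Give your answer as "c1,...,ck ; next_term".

0,3,0,3 ; 270

  a_4 = 0·-3 + 3·0 + 0·3 + 3·2 = 6
  a_5 = 0·6 + 3·-3 + 0·0 + 3·3 = 0
  a_6 = 0·0 + 3·6 + 0·-3 + 3·0 = 18
  a_7 = 0·18 + 3·0 + 0·6 + 3·-3 = -9
  a_8 = 0·-9 + 3·18 + 0·0 + 3·6 = 72
  a_9 = 0·72 + 3·-9 + 0·18 + 3·0 = -27
  a_10 = 0·-27 + 3·72 + 0·-9 + 3·18 = 270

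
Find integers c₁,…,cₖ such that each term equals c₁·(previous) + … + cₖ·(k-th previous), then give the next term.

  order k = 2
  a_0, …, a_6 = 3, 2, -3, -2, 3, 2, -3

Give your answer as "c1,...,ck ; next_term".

0,-1 ; -2

  a_2 = 0·2 + -1·3 = -3
  a_3 = 0·-3 + -1·2 = -2
  a_4 = 0·-2 + -1·-3 = 3
  a_5 = 0·3 + -1·-2 = 2
  a_6 = 0·2 + -1·3 = -3
  a_7 = 0·-3 + -1·2 = -2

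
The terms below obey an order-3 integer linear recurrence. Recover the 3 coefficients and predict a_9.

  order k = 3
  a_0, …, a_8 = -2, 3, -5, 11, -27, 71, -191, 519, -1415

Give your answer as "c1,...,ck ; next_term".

-3,0,2 ; 3863

  a_3 = -3·-5 + 0·3 + 2·-2 = 11
  a_4 = -3·11 + 0·-5 + 2·3 = -27
  a_5 = -3·-27 + 0·11 + 2·-5 = 71
  a_6 = -3·71 + 0·-27 + 2·11 = -191
  a_7 = -3·-191 + 0·71 + 2·-27 = 519
  a_8 = -3·519 + 0·-191 + 2·71 = -1415
  a_9 = -3·-1415 + 0·519 + 2·-191 = 3863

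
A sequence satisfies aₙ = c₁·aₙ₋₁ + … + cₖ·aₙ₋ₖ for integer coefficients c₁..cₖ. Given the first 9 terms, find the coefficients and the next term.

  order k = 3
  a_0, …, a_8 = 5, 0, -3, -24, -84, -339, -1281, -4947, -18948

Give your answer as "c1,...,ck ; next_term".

3,4,-3 ; -72789

  a_3 = 3·-3 + 4·0 + -3·5 = -24
  a_4 = 3·-24 + 4·-3 + -3·0 = -84
  a_5 = 3·-84 + 4·-24 + -3·-3 = -339
  a_6 = 3·-339 + 4·-84 + -3·-24 = -1281
  a_7 = 3·-1281 + 4·-339 + -3·-84 = -4947
  a_8 = 3·-4947 + 4·-1281 + -3·-339 = -18948
  a_9 = 3·-18948 + 4·-4947 + -3·-1281 = -72789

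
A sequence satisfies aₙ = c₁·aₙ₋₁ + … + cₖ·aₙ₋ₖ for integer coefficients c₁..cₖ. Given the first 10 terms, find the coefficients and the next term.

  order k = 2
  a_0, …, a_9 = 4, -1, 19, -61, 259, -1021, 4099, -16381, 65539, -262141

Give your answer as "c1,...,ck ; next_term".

  a_2 = -3·-1 + 4·4 = 19
  a_3 = -3·19 + 4·-1 = -61
  a_4 = -3·-61 + 4·19 = 259
  a_5 = -3·259 + 4·-61 = -1021
  a_6 = -3·-1021 + 4·259 = 4099
  a_7 = -3·4099 + 4·-1021 = -16381
  a_8 = -3·-16381 + 4·4099 = 65539
  a_9 = -3·65539 + 4·-16381 = -262141
  a_10 = -3·-262141 + 4·65539 = 1048579

-3,4 ; 1048579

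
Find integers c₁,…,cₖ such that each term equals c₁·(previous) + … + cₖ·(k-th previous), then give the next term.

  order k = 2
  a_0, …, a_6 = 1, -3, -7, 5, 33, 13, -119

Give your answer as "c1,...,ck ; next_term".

1,-4 ; -171

  a_2 = 1·-3 + -4·1 = -7
  a_3 = 1·-7 + -4·-3 = 5
  a_4 = 1·5 + -4·-7 = 33
  a_5 = 1·33 + -4·5 = 13
  a_6 = 1·13 + -4·33 = -119
  a_7 = 1·-119 + -4·13 = -171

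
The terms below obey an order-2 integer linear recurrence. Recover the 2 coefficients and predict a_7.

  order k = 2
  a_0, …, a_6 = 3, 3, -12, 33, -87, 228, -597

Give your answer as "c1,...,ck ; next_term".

  a_2 = -3·3 + -1·3 = -12
  a_3 = -3·-12 + -1·3 = 33
  a_4 = -3·33 + -1·-12 = -87
  a_5 = -3·-87 + -1·33 = 228
  a_6 = -3·228 + -1·-87 = -597
  a_7 = -3·-597 + -1·228 = 1563

-3,-1 ; 1563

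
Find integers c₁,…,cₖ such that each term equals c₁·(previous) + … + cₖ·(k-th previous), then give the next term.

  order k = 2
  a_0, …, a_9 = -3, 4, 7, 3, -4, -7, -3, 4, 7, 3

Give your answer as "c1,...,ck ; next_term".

  a_2 = 1·4 + -1·-3 = 7
  a_3 = 1·7 + -1·4 = 3
  a_4 = 1·3 + -1·7 = -4
  a_5 = 1·-4 + -1·3 = -7
  a_6 = 1·-7 + -1·-4 = -3
  a_7 = 1·-3 + -1·-7 = 4
  a_8 = 1·4 + -1·-3 = 7
  a_9 = 1·7 + -1·4 = 3
  a_10 = 1·3 + -1·7 = -4

1,-1 ; -4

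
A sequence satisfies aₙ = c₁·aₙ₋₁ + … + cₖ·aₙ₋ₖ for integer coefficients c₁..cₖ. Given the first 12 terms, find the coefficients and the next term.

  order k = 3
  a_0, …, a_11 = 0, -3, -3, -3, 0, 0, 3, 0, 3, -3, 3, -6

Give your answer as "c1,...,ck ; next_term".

0,1,-1 ; 6

  a_3 = 0·-3 + 1·-3 + -1·0 = -3
  a_4 = 0·-3 + 1·-3 + -1·-3 = 0
  a_5 = 0·0 + 1·-3 + -1·-3 = 0
  a_6 = 0·0 + 1·0 + -1·-3 = 3
  a_7 = 0·3 + 1·0 + -1·0 = 0
  a_8 = 0·0 + 1·3 + -1·0 = 3
  a_9 = 0·3 + 1·0 + -1·3 = -3
  a_10 = 0·-3 + 1·3 + -1·0 = 3
  a_11 = 0·3 + 1·-3 + -1·3 = -6
  a_12 = 0·-6 + 1·3 + -1·-3 = 6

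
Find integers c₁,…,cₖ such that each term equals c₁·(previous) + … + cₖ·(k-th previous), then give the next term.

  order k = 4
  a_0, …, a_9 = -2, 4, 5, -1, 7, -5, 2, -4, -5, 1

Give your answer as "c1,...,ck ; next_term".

0,1,0,-1 ; -7

  a_4 = 0·-1 + 1·5 + 0·4 + -1·-2 = 7
  a_5 = 0·7 + 1·-1 + 0·5 + -1·4 = -5
  a_6 = 0·-5 + 1·7 + 0·-1 + -1·5 = 2
  a_7 = 0·2 + 1·-5 + 0·7 + -1·-1 = -4
  a_8 = 0·-4 + 1·2 + 0·-5 + -1·7 = -5
  a_9 = 0·-5 + 1·-4 + 0·2 + -1·-5 = 1
  a_10 = 0·1 + 1·-5 + 0·-4 + -1·2 = -7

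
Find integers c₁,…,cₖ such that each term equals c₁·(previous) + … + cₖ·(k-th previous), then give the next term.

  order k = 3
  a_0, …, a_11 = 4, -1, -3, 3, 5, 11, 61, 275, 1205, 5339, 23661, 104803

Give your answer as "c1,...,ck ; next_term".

  a_3 = 4·-3 + 1·-1 + 4·4 = 3
  a_4 = 4·3 + 1·-3 + 4·-1 = 5
  a_5 = 4·5 + 1·3 + 4·-3 = 11
  a_6 = 4·11 + 1·5 + 4·3 = 61
  a_7 = 4·61 + 1·11 + 4·5 = 275
  a_8 = 4·275 + 1·61 + 4·11 = 1205
  a_9 = 4·1205 + 1·275 + 4·61 = 5339
  a_10 = 4·5339 + 1·1205 + 4·275 = 23661
  a_11 = 4·23661 + 1·5339 + 4·1205 = 104803
  a_12 = 4·104803 + 1·23661 + 4·5339 = 464229

4,1,4 ; 464229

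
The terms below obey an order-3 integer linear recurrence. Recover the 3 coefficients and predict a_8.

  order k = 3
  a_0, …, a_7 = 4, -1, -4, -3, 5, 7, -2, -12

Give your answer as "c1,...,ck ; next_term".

0,-1,-1 ; -5

  a_3 = 0·-4 + -1·-1 + -1·4 = -3
  a_4 = 0·-3 + -1·-4 + -1·-1 = 5
  a_5 = 0·5 + -1·-3 + -1·-4 = 7
  a_6 = 0·7 + -1·5 + -1·-3 = -2
  a_7 = 0·-2 + -1·7 + -1·5 = -12
  a_8 = 0·-12 + -1·-2 + -1·7 = -5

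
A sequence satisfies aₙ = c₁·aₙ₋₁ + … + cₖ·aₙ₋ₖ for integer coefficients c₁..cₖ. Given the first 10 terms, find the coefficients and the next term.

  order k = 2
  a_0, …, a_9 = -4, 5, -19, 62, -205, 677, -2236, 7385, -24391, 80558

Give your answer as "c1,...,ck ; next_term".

  a_2 = -3·5 + 1·-4 = -19
  a_3 = -3·-19 + 1·5 = 62
  a_4 = -3·62 + 1·-19 = -205
  a_5 = -3·-205 + 1·62 = 677
  a_6 = -3·677 + 1·-205 = -2236
  a_7 = -3·-2236 + 1·677 = 7385
  a_8 = -3·7385 + 1·-2236 = -24391
  a_9 = -3·-24391 + 1·7385 = 80558
  a_10 = -3·80558 + 1·-24391 = -266065

-3,1 ; -266065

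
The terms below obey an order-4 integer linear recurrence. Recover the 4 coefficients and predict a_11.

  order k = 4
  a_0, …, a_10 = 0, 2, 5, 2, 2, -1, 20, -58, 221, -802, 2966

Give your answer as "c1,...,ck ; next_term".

  a_4 = -3·2 + 2·5 + -1·2 + 3·0 = 2
  a_5 = -3·2 + 2·2 + -1·5 + 3·2 = -1
  a_6 = -3·-1 + 2·2 + -1·2 + 3·5 = 20
  a_7 = -3·20 + 2·-1 + -1·2 + 3·2 = -58
  a_8 = -3·-58 + 2·20 + -1·-1 + 3·2 = 221
  a_9 = -3·221 + 2·-58 + -1·20 + 3·-1 = -802
  a_10 = -3·-802 + 2·221 + -1·-58 + 3·20 = 2966
  a_11 = -3·2966 + 2·-802 + -1·221 + 3·-58 = -10897

-3,2,-1,3 ; -10897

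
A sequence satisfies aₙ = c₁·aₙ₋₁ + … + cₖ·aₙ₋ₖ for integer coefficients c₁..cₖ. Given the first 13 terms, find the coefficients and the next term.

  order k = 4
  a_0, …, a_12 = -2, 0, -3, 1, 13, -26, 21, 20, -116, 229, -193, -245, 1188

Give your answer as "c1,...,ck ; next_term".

-2,-3,-1,-3 ; -2135

  a_4 = -2·1 + -3·-3 + -1·0 + -3·-2 = 13
  a_5 = -2·13 + -3·1 + -1·-3 + -3·0 = -26
  a_6 = -2·-26 + -3·13 + -1·1 + -3·-3 = 21
  a_7 = -2·21 + -3·-26 + -1·13 + -3·1 = 20
  a_8 = -2·20 + -3·21 + -1·-26 + -3·13 = -116
  a_9 = -2·-116 + -3·20 + -1·21 + -3·-26 = 229
  a_10 = -2·229 + -3·-116 + -1·20 + -3·21 = -193
  a_11 = -2·-193 + -3·229 + -1·-116 + -3·20 = -245
  a_12 = -2·-245 + -3·-193 + -1·229 + -3·-116 = 1188
  a_13 = -2·1188 + -3·-245 + -1·-193 + -3·229 = -2135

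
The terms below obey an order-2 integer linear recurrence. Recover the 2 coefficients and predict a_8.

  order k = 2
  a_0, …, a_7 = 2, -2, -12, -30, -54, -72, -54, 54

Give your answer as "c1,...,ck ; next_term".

  a_2 = 3·-2 + -3·2 = -12
  a_3 = 3·-12 + -3·-2 = -30
  a_4 = 3·-30 + -3·-12 = -54
  a_5 = 3·-54 + -3·-30 = -72
  a_6 = 3·-72 + -3·-54 = -54
  a_7 = 3·-54 + -3·-72 = 54
  a_8 = 3·54 + -3·-54 = 324

3,-3 ; 324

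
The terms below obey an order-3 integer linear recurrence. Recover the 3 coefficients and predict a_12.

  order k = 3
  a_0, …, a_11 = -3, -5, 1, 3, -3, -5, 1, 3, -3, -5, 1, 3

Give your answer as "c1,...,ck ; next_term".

  a_3 = 1·1 + -1·-5 + 1·-3 = 3
  a_4 = 1·3 + -1·1 + 1·-5 = -3
  a_5 = 1·-3 + -1·3 + 1·1 = -5
  a_6 = 1·-5 + -1·-3 + 1·3 = 1
  a_7 = 1·1 + -1·-5 + 1·-3 = 3
  a_8 = 1·3 + -1·1 + 1·-5 = -3
  a_9 = 1·-3 + -1·3 + 1·1 = -5
  a_10 = 1·-5 + -1·-3 + 1·3 = 1
  a_11 = 1·1 + -1·-5 + 1·-3 = 3
  a_12 = 1·3 + -1·1 + 1·-5 = -3

1,-1,1 ; -3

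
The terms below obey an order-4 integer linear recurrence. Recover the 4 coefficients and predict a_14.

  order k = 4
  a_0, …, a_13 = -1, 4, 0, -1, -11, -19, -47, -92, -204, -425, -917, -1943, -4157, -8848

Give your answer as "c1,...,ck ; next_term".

2,1,-2,1 ; -18884

  a_4 = 2·-1 + 1·0 + -2·4 + 1·-1 = -11
  a_5 = 2·-11 + 1·-1 + -2·0 + 1·4 = -19
  a_6 = 2·-19 + 1·-11 + -2·-1 + 1·0 = -47
  a_7 = 2·-47 + 1·-19 + -2·-11 + 1·-1 = -92
  a_8 = 2·-92 + 1·-47 + -2·-19 + 1·-11 = -204
  a_9 = 2·-204 + 1·-92 + -2·-47 + 1·-19 = -425
  a_10 = 2·-425 + 1·-204 + -2·-92 + 1·-47 = -917
  a_11 = 2·-917 + 1·-425 + -2·-204 + 1·-92 = -1943
  a_12 = 2·-1943 + 1·-917 + -2·-425 + 1·-204 = -4157
  a_13 = 2·-4157 + 1·-1943 + -2·-917 + 1·-425 = -8848
  a_14 = 2·-8848 + 1·-4157 + -2·-1943 + 1·-917 = -18884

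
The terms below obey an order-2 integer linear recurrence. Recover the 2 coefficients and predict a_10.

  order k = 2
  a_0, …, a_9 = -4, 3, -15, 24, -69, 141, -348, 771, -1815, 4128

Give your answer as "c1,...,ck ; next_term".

  a_2 = -1·3 + 3·-4 = -15
  a_3 = -1·-15 + 3·3 = 24
  a_4 = -1·24 + 3·-15 = -69
  a_5 = -1·-69 + 3·24 = 141
  a_6 = -1·141 + 3·-69 = -348
  a_7 = -1·-348 + 3·141 = 771
  a_8 = -1·771 + 3·-348 = -1815
  a_9 = -1·-1815 + 3·771 = 4128
  a_10 = -1·4128 + 3·-1815 = -9573

-1,3 ; -9573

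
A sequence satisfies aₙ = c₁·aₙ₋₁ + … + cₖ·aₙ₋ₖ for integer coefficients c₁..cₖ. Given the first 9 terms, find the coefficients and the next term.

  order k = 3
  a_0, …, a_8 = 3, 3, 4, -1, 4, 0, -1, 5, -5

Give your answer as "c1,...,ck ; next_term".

-1,0,1 ; 4

  a_3 = -1·4 + 0·3 + 1·3 = -1
  a_4 = -1·-1 + 0·4 + 1·3 = 4
  a_5 = -1·4 + 0·-1 + 1·4 = 0
  a_6 = -1·0 + 0·4 + 1·-1 = -1
  a_7 = -1·-1 + 0·0 + 1·4 = 5
  a_8 = -1·5 + 0·-1 + 1·0 = -5
  a_9 = -1·-5 + 0·5 + 1·-1 = 4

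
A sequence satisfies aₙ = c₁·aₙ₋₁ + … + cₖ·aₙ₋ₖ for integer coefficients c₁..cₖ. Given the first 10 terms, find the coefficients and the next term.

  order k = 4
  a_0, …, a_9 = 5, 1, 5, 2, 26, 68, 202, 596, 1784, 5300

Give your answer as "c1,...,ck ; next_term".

2,2,2,2 ; 15764

  a_4 = 2·2 + 2·5 + 2·1 + 2·5 = 26
  a_5 = 2·26 + 2·2 + 2·5 + 2·1 = 68
  a_6 = 2·68 + 2·26 + 2·2 + 2·5 = 202
  a_7 = 2·202 + 2·68 + 2·26 + 2·2 = 596
  a_8 = 2·596 + 2·202 + 2·68 + 2·26 = 1784
  a_9 = 2·1784 + 2·596 + 2·202 + 2·68 = 5300
  a_10 = 2·5300 + 2·1784 + 2·596 + 2·202 = 15764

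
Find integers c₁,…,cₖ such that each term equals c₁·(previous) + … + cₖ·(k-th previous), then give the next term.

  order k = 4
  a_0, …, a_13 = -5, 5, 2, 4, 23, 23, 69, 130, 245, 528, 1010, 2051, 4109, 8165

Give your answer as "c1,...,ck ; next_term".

  a_4 = 1·4 + 2·2 + 1·5 + -2·-5 = 23
  a_5 = 1·23 + 2·4 + 1·2 + -2·5 = 23
  a_6 = 1·23 + 2·23 + 1·4 + -2·2 = 69
  a_7 = 1·69 + 2·23 + 1·23 + -2·4 = 130
  a_8 = 1·130 + 2·69 + 1·23 + -2·23 = 245
  a_9 = 1·245 + 2·130 + 1·69 + -2·23 = 528
  a_10 = 1·528 + 2·245 + 1·130 + -2·69 = 1010
  a_11 = 1·1010 + 2·528 + 1·245 + -2·130 = 2051
  a_12 = 1·2051 + 2·1010 + 1·528 + -2·245 = 4109
  a_13 = 1·4109 + 2·2051 + 1·1010 + -2·528 = 8165
  a_14 = 1·8165 + 2·4109 + 1·2051 + -2·1010 = 16414

1,2,1,-2 ; 16414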